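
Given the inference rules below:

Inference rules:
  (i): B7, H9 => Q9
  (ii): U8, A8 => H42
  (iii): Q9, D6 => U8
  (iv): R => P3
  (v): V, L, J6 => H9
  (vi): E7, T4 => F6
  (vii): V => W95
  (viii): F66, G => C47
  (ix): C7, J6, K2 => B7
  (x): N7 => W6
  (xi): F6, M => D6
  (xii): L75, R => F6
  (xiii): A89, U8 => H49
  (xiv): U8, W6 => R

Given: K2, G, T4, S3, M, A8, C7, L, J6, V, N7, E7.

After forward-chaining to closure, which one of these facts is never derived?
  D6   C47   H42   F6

Round 1 fires (v), (vi), (vii), (ix), (x), giving H9, F6, W95, B7, W6.
Round 2 fires (i), (xi), giving Q9, D6.
Round 3 fires (iii), giving U8.
Round 4 fires (ii), (xiv), giving H42, R.
Round 5 fires (iv), giving P3.
Derived: H42 (round 4), F6 (round 1), D6 (round 2). C47 never appears in any round.

C47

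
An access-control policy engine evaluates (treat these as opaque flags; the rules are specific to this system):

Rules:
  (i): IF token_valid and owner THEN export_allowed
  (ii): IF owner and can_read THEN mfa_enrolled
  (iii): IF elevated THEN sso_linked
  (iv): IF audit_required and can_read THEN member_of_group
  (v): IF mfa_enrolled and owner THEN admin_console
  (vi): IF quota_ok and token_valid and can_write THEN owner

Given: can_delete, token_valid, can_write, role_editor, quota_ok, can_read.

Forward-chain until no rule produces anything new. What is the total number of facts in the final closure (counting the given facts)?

10

Round 1: (vi) [IF quota_ok and token_valid and can_write THEN owner]. New: owner.
Round 2: (i) [IF token_valid and owner THEN export_allowed]; (ii) [IF owner and can_read THEN mfa_enrolled]. New: export_allowed, mfa_enrolled.
Round 3: (v) [IF mfa_enrolled and owner THEN admin_console]. New: admin_console.
Closure: {admin_console, can_delete, can_read, can_write, export_allowed, mfa_enrolled, owner, quota_ok, role_editor, token_valid} — 10 facts.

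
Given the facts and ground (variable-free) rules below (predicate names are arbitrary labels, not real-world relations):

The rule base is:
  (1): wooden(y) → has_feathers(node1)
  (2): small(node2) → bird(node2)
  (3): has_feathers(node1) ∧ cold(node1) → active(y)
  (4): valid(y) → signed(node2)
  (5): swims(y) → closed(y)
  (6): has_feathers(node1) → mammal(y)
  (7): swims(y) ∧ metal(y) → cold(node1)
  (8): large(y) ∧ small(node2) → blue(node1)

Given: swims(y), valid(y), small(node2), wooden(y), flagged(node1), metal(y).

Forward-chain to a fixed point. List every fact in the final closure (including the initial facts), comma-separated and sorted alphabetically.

[1] (1) [wooden(y) → has_feathers(node1)]; (2) [small(node2) → bird(node2)]; (4) [valid(y) → signed(node2)]; (5) [swims(y) → closed(y)]; (7) [swims(y) ∧ metal(y) → cold(node1)]. ⇒ new: has_feathers(node1), bird(node2), signed(node2), closed(y), cold(node1).
[2] (3) [has_feathers(node1) ∧ cold(node1) → active(y)]; (6) [has_feathers(node1) → mammal(y)]. ⇒ new: active(y), mammal(y).

active(y), bird(node2), closed(y), cold(node1), flagged(node1), has_feathers(node1), mammal(y), metal(y), signed(node2), small(node2), swims(y), valid(y), wooden(y)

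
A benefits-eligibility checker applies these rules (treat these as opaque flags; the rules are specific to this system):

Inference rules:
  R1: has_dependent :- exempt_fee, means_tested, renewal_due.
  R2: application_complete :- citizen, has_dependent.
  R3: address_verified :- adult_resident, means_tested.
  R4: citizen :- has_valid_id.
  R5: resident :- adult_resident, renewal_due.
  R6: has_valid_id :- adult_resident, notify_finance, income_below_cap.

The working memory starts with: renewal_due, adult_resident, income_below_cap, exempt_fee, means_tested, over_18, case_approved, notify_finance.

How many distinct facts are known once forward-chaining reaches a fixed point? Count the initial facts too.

Round 1 — R1, R3, R5, R6, derive has_dependent, address_verified, resident, has_valid_id.
Round 2 — R4, derive citizen.
Round 3 — R2, derive application_complete.
Closure: {address_verified, adult_resident, application_complete, case_approved, citizen, exempt_fee, has_dependent, has_valid_id, income_below_cap, means_tested, notify_finance, over_18, renewal_due, resident} — 14 facts.

14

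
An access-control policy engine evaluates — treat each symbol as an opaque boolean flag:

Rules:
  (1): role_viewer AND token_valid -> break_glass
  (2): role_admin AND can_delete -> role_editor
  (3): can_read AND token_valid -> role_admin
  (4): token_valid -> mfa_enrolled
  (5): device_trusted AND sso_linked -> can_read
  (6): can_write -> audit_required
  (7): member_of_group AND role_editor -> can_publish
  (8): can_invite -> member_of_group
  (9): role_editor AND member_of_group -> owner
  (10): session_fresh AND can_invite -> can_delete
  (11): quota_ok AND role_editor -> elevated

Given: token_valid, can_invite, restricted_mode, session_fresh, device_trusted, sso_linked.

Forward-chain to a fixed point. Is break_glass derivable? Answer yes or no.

Round 1 — (4), (5), (8), (10), derive mfa_enrolled, can_read, member_of_group, can_delete.
Round 2 — (3), derive role_admin.
Round 3 — (2), derive role_editor.
Round 4 — (7), (9), derive can_publish, owner.
Fixed point reached. break_glass is concluded only by (1); (1) needs role_viewer (never derived).

no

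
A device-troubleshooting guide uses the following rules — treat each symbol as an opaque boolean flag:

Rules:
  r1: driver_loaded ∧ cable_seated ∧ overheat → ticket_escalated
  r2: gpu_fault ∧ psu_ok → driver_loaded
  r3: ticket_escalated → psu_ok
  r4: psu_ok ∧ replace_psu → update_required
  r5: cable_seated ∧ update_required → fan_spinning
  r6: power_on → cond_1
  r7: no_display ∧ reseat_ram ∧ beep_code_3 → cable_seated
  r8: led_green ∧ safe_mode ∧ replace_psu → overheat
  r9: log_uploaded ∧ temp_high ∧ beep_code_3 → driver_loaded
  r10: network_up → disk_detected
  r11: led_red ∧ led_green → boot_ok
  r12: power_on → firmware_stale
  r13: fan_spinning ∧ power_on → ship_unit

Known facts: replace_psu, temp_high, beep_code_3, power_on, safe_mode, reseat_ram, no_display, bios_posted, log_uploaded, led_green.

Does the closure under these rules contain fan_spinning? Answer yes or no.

yes

Round 1: r6 [power_on → cond_1]; r7 [no_display ∧ reseat_ram ∧ beep_code_3 → cable_seated]; r8 [led_green ∧ safe_mode ∧ replace_psu → overheat]; r9 [log_uploaded ∧ temp_high ∧ beep_code_3 → driver_loaded]; r12 [power_on → firmware_stale]. New: cond_1, cable_seated, overheat, driver_loaded, firmware_stale.
Round 2: r1 [driver_loaded ∧ cable_seated ∧ overheat → ticket_escalated]. New: ticket_escalated.
Round 3: r3 [ticket_escalated → psu_ok]. New: psu_ok.
Round 4: r4 [psu_ok ∧ replace_psu → update_required]. New: update_required.
Round 5: r5 [cable_seated ∧ update_required → fan_spinning]. New: fan_spinning.
Round 6: r13 [fan_spinning ∧ power_on → ship_unit]. New: ship_unit.
fan_spinning appears in round 5, so it is derivable.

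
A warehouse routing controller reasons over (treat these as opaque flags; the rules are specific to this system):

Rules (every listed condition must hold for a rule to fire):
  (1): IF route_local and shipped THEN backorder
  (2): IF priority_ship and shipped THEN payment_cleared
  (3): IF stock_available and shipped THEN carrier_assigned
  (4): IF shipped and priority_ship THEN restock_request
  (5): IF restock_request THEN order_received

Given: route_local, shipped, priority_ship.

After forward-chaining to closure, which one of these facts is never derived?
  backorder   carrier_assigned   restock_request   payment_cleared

Round 1 — (1), (2), (4), derive backorder, payment_cleared, restock_request.
Round 2 — (5), derive order_received.
Derived: restock_request (round 1), backorder (round 1), payment_cleared (round 1). carrier_assigned never appears in any round.

carrier_assigned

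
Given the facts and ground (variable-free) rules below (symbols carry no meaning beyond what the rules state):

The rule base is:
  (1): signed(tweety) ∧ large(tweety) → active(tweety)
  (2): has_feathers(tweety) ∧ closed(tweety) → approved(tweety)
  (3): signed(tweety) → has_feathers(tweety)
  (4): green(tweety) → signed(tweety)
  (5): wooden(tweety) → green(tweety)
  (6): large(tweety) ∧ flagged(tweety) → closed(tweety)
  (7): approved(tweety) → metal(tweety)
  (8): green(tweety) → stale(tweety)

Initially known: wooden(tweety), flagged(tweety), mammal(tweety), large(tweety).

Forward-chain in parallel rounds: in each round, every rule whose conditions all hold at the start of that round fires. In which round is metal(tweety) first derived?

Round 1 fires (5), (6), giving green(tweety), closed(tweety).
Round 2 fires (4), (8), giving signed(tweety), stale(tweety).
Round 3 fires (1), (3), giving active(tweety), has_feathers(tweety).
Round 4 fires (2), giving approved(tweety).
Round 5 fires (7), giving metal(tweety).
metal(tweety) first appears in round 5.

5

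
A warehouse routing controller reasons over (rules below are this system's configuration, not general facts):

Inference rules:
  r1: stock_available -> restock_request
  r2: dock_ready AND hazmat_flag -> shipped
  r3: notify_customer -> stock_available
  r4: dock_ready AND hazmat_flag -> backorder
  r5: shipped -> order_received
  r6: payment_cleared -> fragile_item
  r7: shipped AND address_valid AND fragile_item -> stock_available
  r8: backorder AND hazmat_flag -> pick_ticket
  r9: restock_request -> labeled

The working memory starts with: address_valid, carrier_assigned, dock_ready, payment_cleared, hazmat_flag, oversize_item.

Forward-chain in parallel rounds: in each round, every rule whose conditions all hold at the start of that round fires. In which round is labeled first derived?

Round 1: r2 [dock_ready AND hazmat_flag -> shipped]; r4 [dock_ready AND hazmat_flag -> backorder]; r6 [payment_cleared -> fragile_item]. New: shipped, backorder, fragile_item.
Round 2: r5 [shipped -> order_received]; r7 [shipped AND address_valid AND fragile_item -> stock_available]; r8 [backorder AND hazmat_flag -> pick_ticket]. New: order_received, stock_available, pick_ticket.
Round 3: r1 [stock_available -> restock_request]. New: restock_request.
Round 4: r9 [restock_request -> labeled]. New: labeled.
labeled first appears in round 4.

4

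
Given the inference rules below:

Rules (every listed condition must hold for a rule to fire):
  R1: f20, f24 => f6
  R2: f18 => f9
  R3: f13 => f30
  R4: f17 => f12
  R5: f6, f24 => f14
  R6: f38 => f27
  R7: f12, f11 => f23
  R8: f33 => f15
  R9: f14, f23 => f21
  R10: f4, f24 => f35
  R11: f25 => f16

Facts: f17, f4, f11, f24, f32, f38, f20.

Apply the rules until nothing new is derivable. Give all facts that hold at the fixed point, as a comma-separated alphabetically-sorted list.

f11, f12, f14, f17, f20, f21, f23, f24, f27, f32, f35, f38, f4, f6

Round 1 fires R1, R4, R6, R10, giving f6, f12, f27, f35.
Round 2 fires R5, R7, giving f14, f23.
Round 3 fires R9, giving f21.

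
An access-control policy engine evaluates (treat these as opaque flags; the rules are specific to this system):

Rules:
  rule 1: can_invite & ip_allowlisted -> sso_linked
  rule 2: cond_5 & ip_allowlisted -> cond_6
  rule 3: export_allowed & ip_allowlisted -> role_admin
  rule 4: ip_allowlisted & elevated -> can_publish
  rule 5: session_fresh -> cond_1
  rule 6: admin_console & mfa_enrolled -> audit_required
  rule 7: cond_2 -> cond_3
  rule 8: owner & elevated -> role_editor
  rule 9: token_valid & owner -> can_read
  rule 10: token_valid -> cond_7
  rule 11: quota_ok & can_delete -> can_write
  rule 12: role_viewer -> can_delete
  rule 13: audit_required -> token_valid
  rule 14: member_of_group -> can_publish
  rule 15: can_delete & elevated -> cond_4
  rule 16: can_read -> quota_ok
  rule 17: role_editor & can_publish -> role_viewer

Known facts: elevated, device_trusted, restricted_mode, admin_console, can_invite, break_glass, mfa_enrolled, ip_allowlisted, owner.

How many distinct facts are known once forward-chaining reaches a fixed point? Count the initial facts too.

Round 1 fires rule 1, rule 4, rule 6, rule 8, giving sso_linked, can_publish, audit_required, role_editor.
Round 2 fires rule 13, rule 17, giving token_valid, role_viewer.
Round 3 fires rule 9, rule 10, rule 12, giving can_read, cond_7, can_delete.
Round 4 fires rule 15, rule 16, giving cond_4, quota_ok.
Round 5 fires rule 11, giving can_write.
Closure: {admin_console, audit_required, break_glass, can_delete, can_invite, can_publish, can_read, can_write, cond_4, cond_7, device_trusted, elevated, ip_allowlisted, mfa_enrolled, owner, quota_ok, restricted_mode, role_editor, role_viewer, sso_linked, token_valid} — 21 facts.

21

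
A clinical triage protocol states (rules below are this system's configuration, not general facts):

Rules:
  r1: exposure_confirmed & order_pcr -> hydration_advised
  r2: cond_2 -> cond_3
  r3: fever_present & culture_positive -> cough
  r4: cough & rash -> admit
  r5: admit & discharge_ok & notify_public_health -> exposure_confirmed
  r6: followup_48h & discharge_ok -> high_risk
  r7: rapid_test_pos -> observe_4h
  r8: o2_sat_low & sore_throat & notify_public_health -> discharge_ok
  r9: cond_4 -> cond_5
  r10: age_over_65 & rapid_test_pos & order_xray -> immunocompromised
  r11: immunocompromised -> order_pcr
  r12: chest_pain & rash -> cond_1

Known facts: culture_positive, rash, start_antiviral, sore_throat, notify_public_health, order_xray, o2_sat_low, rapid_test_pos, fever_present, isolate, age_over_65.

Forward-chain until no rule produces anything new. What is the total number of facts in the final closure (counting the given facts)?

Round 1: r3 [fever_present & culture_positive -> cough]; r7 [rapid_test_pos -> observe_4h]; r8 [o2_sat_low & sore_throat & notify_public_health -> discharge_ok]; r10 [age_over_65 & rapid_test_pos & order_xray -> immunocompromised]. New: cough, observe_4h, discharge_ok, immunocompromised.
Round 2: r4 [cough & rash -> admit]; r11 [immunocompromised -> order_pcr]. New: admit, order_pcr.
Round 3: r5 [admit & discharge_ok & notify_public_health -> exposure_confirmed]. New: exposure_confirmed.
Round 4: r1 [exposure_confirmed & order_pcr -> hydration_advised]. New: hydration_advised.
Closure: {admit, age_over_65, cough, culture_positive, discharge_ok, exposure_confirmed, fever_present, hydration_advised, immunocompromised, isolate, notify_public_health, o2_sat_low, observe_4h, order_pcr, order_xray, rapid_test_pos, rash, sore_throat, start_antiviral} — 19 facts.

19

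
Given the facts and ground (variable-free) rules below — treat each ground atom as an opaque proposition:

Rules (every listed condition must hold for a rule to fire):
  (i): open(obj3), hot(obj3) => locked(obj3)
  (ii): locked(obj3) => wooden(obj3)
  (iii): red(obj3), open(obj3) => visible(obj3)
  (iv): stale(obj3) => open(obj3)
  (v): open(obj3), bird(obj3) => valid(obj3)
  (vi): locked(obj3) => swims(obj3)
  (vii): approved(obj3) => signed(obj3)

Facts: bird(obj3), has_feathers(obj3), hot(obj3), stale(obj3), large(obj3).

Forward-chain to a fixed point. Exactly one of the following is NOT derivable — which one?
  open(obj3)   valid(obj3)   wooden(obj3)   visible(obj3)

visible(obj3)

Round 1 — (iv), derive open(obj3).
Round 2 — (i), (v), derive locked(obj3), valid(obj3).
Round 3 — (ii), (vi), derive wooden(obj3), swims(obj3).
Derived: wooden(obj3) (round 3), open(obj3) (round 1), valid(obj3) (round 2). visible(obj3) never appears in any round.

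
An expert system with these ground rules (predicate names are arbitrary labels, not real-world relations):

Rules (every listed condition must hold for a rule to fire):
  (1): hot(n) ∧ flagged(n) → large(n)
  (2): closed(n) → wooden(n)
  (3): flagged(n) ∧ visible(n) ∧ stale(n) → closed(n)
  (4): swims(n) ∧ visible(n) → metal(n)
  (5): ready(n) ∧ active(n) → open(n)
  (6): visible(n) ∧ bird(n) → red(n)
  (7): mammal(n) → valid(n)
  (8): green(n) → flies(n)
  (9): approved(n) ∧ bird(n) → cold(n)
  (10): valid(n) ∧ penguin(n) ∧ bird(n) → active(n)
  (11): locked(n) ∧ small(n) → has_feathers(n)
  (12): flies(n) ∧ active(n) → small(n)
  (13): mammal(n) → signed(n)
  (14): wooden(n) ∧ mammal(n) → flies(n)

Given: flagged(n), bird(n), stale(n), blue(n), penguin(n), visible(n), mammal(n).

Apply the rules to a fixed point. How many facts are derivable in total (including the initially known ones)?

Round 1: (3) [flagged(n) ∧ visible(n) ∧ stale(n) → closed(n)]; (6) [visible(n) ∧ bird(n) → red(n)]; (7) [mammal(n) → valid(n)]; (13) [mammal(n) → signed(n)]. Adds closed(n), red(n), valid(n), signed(n).
Round 2: (2) [closed(n) → wooden(n)]; (10) [valid(n) ∧ penguin(n) ∧ bird(n) → active(n)]. Adds wooden(n), active(n).
Round 3: (14) [wooden(n) ∧ mammal(n) → flies(n)]. Adds flies(n).
Round 4: (12) [flies(n) ∧ active(n) → small(n)]. Adds small(n).
Closure: {active(n), bird(n), blue(n), closed(n), flagged(n), flies(n), mammal(n), penguin(n), red(n), signed(n), small(n), stale(n), valid(n), visible(n), wooden(n)} — 15 facts.

15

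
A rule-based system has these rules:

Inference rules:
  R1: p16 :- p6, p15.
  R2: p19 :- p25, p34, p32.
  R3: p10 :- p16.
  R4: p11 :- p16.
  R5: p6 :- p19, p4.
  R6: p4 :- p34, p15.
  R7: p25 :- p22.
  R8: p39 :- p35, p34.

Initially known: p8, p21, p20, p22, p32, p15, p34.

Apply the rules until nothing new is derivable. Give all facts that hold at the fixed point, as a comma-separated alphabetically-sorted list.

Round 1 — R6, R7, derive p4, p25.
Round 2 — R2, derive p19.
Round 3 — R5, derive p6.
Round 4 — R1, derive p16.
Round 5 — R3, R4, derive p10, p11.

p10, p11, p15, p16, p19, p20, p21, p22, p25, p32, p34, p4, p6, p8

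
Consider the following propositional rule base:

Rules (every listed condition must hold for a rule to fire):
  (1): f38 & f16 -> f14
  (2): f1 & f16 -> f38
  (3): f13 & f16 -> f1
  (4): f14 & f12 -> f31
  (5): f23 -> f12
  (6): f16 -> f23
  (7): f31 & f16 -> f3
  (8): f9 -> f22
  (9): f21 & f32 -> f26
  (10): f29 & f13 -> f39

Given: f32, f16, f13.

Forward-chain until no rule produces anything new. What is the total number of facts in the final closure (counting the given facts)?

10

Round 1: (3) [f13 & f16 -> f1]; (6) [f16 -> f23]. Adds f1, f23.
Round 2: (2) [f1 & f16 -> f38]; (5) [f23 -> f12]. Adds f38, f12.
Round 3: (1) [f38 & f16 -> f14]. Adds f14.
Round 4: (4) [f14 & f12 -> f31]. Adds f31.
Round 5: (7) [f31 & f16 -> f3]. Adds f3.
Closure: {f1, f12, f13, f14, f16, f23, f3, f31, f32, f38} — 10 facts.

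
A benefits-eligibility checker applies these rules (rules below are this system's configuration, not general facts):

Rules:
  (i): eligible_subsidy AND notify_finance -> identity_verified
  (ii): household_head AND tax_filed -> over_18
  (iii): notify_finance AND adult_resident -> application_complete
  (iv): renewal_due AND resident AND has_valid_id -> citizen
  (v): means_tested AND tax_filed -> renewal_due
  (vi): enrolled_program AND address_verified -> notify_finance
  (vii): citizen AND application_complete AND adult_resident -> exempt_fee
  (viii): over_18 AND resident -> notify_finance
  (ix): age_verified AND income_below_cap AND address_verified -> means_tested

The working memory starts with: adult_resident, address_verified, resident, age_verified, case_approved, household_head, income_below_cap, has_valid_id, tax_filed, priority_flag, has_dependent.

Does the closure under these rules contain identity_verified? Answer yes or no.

no

Round 1: (ii) [household_head AND tax_filed -> over_18]; (ix) [age_verified AND income_below_cap AND address_verified -> means_tested]. Adds over_18, means_tested.
Round 2: (v) [means_tested AND tax_filed -> renewal_due]; (viii) [over_18 AND resident -> notify_finance]. Adds renewal_due, notify_finance.
Round 3: (iii) [notify_finance AND adult_resident -> application_complete]; (iv) [renewal_due AND resident AND has_valid_id -> citizen]. Adds application_complete, citizen.
Round 4: (vii) [citizen AND application_complete AND adult_resident -> exempt_fee]. Adds exempt_fee.
Fixed point reached. identity_verified is concluded only by (i); (i) needs eligible_subsidy (never derived).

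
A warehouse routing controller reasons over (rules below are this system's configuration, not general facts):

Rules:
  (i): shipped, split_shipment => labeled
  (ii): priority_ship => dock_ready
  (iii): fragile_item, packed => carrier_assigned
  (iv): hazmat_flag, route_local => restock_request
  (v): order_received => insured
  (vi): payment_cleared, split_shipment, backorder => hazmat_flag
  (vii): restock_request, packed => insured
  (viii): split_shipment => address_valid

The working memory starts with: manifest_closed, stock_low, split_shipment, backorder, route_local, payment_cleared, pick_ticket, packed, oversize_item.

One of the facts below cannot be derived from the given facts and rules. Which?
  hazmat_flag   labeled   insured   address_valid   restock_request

labeled

Round 1: (vi) [payment_cleared, split_shipment, backorder => hazmat_flag]; (viii) [split_shipment => address_valid]. New: hazmat_flag, address_valid.
Round 2: (iv) [hazmat_flag, route_local => restock_request]. New: restock_request.
Round 3: (vii) [restock_request, packed => insured]. New: insured.
Derived: insured (round 3), address_valid (round 1), hazmat_flag (round 1), restock_request (round 2). labeled never appears in any round.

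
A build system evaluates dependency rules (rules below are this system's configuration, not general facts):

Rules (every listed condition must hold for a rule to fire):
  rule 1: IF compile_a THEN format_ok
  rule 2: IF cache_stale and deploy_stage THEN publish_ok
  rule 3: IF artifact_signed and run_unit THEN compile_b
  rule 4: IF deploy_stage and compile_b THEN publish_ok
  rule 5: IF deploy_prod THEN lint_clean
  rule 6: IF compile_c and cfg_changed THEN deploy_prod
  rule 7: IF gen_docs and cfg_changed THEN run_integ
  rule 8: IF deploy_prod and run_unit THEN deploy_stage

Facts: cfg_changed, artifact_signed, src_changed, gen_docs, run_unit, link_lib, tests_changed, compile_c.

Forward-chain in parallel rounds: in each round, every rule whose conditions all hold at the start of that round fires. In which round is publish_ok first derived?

3

Round 1 — rule 3, rule 6, rule 7, derive compile_b, deploy_prod, run_integ.
Round 2 — rule 5, rule 8, derive lint_clean, deploy_stage.
Round 3 — rule 4, derive publish_ok.
publish_ok first appears in round 3.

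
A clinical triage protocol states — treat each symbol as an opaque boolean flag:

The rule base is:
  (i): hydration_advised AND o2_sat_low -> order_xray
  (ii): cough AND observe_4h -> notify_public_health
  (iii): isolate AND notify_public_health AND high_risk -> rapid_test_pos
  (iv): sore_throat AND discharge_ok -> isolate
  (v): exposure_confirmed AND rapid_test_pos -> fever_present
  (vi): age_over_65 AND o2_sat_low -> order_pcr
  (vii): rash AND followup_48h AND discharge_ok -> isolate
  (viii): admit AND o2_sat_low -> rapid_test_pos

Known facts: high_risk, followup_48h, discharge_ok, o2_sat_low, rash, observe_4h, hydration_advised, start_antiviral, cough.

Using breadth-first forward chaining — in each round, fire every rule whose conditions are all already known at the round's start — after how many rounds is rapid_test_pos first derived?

[1] (i) [hydration_advised AND o2_sat_low -> order_xray]; (ii) [cough AND observe_4h -> notify_public_health]; (vii) [rash AND followup_48h AND discharge_ok -> isolate]. ⇒ new: order_xray, notify_public_health, isolate.
[2] (iii) [isolate AND notify_public_health AND high_risk -> rapid_test_pos]. ⇒ new: rapid_test_pos.
rapid_test_pos first appears in round 2.

2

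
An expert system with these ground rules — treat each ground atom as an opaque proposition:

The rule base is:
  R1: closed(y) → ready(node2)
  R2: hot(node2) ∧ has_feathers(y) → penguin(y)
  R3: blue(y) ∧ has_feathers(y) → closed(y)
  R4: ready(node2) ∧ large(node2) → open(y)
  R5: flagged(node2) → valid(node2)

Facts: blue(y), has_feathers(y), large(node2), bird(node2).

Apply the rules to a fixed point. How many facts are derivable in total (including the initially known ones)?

7

[1] R3 [blue(y) ∧ has_feathers(y) → closed(y)]. ⇒ new: closed(y).
[2] R1 [closed(y) → ready(node2)]. ⇒ new: ready(node2).
[3] R4 [ready(node2) ∧ large(node2) → open(y)]. ⇒ new: open(y).
Closure: {bird(node2), blue(y), closed(y), has_feathers(y), large(node2), open(y), ready(node2)} — 7 facts.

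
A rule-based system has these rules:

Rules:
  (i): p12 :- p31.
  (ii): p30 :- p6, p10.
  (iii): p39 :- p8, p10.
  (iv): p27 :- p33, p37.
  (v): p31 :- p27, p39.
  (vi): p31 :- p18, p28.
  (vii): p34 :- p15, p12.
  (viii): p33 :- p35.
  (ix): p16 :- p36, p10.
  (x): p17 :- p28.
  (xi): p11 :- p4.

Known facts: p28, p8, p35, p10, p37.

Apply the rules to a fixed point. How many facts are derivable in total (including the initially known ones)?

[1] (iii) [p39 :- p8, p10.]; (viii) [p33 :- p35.]; (x) [p17 :- p28.]. ⇒ new: p39, p33, p17.
[2] (iv) [p27 :- p33, p37.]. ⇒ new: p27.
[3] (v) [p31 :- p27, p39.]. ⇒ new: p31.
[4] (i) [p12 :- p31.]. ⇒ new: p12.
Closure: {p10, p12, p17, p27, p28, p31, p33, p35, p37, p39, p8} — 11 facts.

11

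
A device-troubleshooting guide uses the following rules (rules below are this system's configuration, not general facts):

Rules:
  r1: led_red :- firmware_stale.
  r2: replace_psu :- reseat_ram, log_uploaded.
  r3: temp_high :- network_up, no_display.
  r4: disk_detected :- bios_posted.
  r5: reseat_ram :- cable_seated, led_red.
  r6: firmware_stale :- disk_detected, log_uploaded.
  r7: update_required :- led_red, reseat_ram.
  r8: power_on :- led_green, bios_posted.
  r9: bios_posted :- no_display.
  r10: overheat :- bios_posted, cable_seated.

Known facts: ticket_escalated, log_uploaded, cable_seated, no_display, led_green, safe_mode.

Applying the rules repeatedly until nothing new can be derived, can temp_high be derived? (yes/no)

no

Round 1: r9 [bios_posted :- no_display.]. Adds bios_posted.
Round 2: r4 [disk_detected :- bios_posted.]; r8 [power_on :- led_green, bios_posted.]; r10 [overheat :- bios_posted, cable_seated.]. Adds disk_detected, power_on, overheat.
Round 3: r6 [firmware_stale :- disk_detected, log_uploaded.]. Adds firmware_stale.
Round 4: r1 [led_red :- firmware_stale.]. Adds led_red.
Round 5: r5 [reseat_ram :- cable_seated, led_red.]. Adds reseat_ram.
Round 6: r2 [replace_psu :- reseat_ram, log_uploaded.]; r7 [update_required :- led_red, reseat_ram.]. Adds replace_psu, update_required.
Fixed point reached. temp_high is concluded only by r3; r3 needs network_up (never derived).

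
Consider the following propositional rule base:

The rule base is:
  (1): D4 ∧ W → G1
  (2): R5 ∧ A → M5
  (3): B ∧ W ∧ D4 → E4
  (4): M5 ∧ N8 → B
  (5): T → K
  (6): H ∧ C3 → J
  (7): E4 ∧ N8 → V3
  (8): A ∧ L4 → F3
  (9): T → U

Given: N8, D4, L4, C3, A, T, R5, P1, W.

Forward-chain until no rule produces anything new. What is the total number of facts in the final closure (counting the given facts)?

[1] (1) [D4 ∧ W → G1]; (2) [R5 ∧ A → M5]; (5) [T → K]; (8) [A ∧ L4 → F3]; (9) [T → U]. ⇒ new: G1, M5, K, F3, U.
[2] (4) [M5 ∧ N8 → B]. ⇒ new: B.
[3] (3) [B ∧ W ∧ D4 → E4]. ⇒ new: E4.
[4] (7) [E4 ∧ N8 → V3]. ⇒ new: V3.
Closure: {A, B, C3, D4, E4, F3, G1, K, L4, M5, N8, P1, R5, T, U, V3, W} — 17 facts.

17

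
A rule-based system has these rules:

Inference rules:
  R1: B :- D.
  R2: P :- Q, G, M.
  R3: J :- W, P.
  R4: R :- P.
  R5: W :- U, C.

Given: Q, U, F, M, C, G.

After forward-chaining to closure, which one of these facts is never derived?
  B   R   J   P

Round 1 — R2, R5, derive P, W.
Round 2 — R3, R4, derive J, R.
Derived: P (round 1), J (round 2), R (round 2). B never appears in any round.

B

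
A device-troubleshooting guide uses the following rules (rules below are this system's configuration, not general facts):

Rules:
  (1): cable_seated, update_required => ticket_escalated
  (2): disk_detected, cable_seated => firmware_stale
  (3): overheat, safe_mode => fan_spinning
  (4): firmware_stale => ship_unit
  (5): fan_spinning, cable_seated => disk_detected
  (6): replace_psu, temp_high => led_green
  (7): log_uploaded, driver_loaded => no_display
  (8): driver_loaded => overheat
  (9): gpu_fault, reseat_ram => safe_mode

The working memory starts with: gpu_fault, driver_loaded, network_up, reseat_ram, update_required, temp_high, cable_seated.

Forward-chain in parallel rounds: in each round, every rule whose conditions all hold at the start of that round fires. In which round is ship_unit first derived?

Round 1: (1) [cable_seated, update_required => ticket_escalated]; (8) [driver_loaded => overheat]; (9) [gpu_fault, reseat_ram => safe_mode]. New: ticket_escalated, overheat, safe_mode.
Round 2: (3) [overheat, safe_mode => fan_spinning]. New: fan_spinning.
Round 3: (5) [fan_spinning, cable_seated => disk_detected]. New: disk_detected.
Round 4: (2) [disk_detected, cable_seated => firmware_stale]. New: firmware_stale.
Round 5: (4) [firmware_stale => ship_unit]. New: ship_unit.
ship_unit first appears in round 5.

5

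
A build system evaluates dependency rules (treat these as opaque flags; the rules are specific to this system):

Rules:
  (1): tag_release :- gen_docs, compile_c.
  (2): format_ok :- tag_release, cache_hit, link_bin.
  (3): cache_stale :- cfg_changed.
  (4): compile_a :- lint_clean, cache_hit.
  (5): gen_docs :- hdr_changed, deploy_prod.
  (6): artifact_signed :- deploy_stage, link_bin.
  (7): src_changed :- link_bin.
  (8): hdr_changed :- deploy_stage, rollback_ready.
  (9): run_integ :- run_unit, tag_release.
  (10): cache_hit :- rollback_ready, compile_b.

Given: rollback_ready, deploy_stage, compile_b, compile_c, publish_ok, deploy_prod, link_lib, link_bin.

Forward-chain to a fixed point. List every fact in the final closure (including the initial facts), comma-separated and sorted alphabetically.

artifact_signed, cache_hit, compile_b, compile_c, deploy_prod, deploy_stage, format_ok, gen_docs, hdr_changed, link_bin, link_lib, publish_ok, rollback_ready, src_changed, tag_release

Round 1: (6) [artifact_signed :- deploy_stage, link_bin.]; (7) [src_changed :- link_bin.]; (8) [hdr_changed :- deploy_stage, rollback_ready.]; (10) [cache_hit :- rollback_ready, compile_b.]. New: artifact_signed, src_changed, hdr_changed, cache_hit.
Round 2: (5) [gen_docs :- hdr_changed, deploy_prod.]. New: gen_docs.
Round 3: (1) [tag_release :- gen_docs, compile_c.]. New: tag_release.
Round 4: (2) [format_ok :- tag_release, cache_hit, link_bin.]. New: format_ok.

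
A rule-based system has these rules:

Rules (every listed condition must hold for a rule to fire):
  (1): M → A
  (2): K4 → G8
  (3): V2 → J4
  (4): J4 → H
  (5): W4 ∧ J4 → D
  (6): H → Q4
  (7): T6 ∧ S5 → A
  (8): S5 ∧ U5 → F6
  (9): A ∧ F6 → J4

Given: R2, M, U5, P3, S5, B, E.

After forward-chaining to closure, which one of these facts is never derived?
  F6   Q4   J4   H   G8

Round 1: (1) [M → A]; (8) [S5 ∧ U5 → F6]. Adds A, F6.
Round 2: (9) [A ∧ F6 → J4]. Adds J4.
Round 3: (4) [J4 → H]. Adds H.
Round 4: (6) [H → Q4]. Adds Q4.
Derived: Q4 (round 4), F6 (round 1), H (round 3), J4 (round 2). G8 never appears in any round.

G8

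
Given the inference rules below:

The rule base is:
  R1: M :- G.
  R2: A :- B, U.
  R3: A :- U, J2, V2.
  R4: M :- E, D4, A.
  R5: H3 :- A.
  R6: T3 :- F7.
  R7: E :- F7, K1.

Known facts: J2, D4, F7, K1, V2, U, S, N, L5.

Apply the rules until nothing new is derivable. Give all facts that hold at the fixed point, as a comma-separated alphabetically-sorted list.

A, D4, E, F7, H3, J2, K1, L5, M, N, S, T3, U, V2

Round 1 — R3, R6, R7, derive A, T3, E.
Round 2 — R4, R5, derive M, H3.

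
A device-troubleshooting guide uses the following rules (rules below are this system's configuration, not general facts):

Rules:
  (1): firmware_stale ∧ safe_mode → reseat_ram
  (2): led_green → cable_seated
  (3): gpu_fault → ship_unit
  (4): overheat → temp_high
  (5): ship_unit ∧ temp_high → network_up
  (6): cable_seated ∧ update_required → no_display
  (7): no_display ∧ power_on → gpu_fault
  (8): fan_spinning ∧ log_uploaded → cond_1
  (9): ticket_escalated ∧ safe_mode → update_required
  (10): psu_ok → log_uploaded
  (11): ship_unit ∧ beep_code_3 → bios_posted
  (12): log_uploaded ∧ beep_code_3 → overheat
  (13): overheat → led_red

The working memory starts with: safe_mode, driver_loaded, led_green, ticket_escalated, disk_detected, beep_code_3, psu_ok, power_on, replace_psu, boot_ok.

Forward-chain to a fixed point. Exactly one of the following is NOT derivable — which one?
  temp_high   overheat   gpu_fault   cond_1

Round 1 — (2), (9), (10), derive cable_seated, update_required, log_uploaded.
Round 2 — (6), (12), derive no_display, overheat.
Round 3 — (4), (7), (13), derive temp_high, gpu_fault, led_red.
Round 4 — (3), derive ship_unit.
Round 5 — (5), (11), derive network_up, bios_posted.
Derived: gpu_fault (round 3), overheat (round 2), temp_high (round 3). cond_1 never appears in any round.

cond_1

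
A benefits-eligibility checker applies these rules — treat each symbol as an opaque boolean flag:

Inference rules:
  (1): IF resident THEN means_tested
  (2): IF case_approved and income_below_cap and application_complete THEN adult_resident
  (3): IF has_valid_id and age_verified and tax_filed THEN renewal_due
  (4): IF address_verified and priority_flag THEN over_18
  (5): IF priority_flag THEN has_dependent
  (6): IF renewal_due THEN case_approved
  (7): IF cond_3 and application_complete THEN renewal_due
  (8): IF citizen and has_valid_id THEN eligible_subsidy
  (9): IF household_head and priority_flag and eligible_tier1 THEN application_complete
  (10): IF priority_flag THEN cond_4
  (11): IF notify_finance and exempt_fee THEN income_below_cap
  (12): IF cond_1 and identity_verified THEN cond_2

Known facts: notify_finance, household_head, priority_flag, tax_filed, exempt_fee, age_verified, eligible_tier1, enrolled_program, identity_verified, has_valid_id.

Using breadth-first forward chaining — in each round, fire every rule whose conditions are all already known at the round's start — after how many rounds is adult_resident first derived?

3

[1] (3) [IF has_valid_id and age_verified and tax_filed THEN renewal_due]; (5) [IF priority_flag THEN has_dependent]; (9) [IF household_head and priority_flag and eligible_tier1 THEN application_complete]; (10) [IF priority_flag THEN cond_4]; (11) [IF notify_finance and exempt_fee THEN income_below_cap]. ⇒ new: renewal_due, has_dependent, application_complete, cond_4, income_below_cap.
[2] (6) [IF renewal_due THEN case_approved]. ⇒ new: case_approved.
[3] (2) [IF case_approved and income_below_cap and application_complete THEN adult_resident]. ⇒ new: adult_resident.
adult_resident first appears in round 3.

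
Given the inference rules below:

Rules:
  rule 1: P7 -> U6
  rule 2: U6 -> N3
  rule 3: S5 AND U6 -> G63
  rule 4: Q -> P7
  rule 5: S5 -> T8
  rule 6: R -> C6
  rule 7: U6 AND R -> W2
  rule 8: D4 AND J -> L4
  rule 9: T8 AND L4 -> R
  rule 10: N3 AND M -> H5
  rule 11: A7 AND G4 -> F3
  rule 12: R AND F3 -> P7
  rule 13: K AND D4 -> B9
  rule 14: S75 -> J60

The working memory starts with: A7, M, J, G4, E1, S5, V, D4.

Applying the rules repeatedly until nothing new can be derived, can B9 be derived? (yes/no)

[1] rule 5 [S5 -> T8]; rule 8 [D4 AND J -> L4]; rule 11 [A7 AND G4 -> F3]. ⇒ new: T8, L4, F3.
[2] rule 9 [T8 AND L4 -> R]. ⇒ new: R.
[3] rule 6 [R -> C6]; rule 12 [R AND F3 -> P7]. ⇒ new: C6, P7.
[4] rule 1 [P7 -> U6]. ⇒ new: U6.
[5] rule 2 [U6 -> N3]; rule 3 [S5 AND U6 -> G63]; rule 7 [U6 AND R -> W2]. ⇒ new: N3, G63, W2.
[6] rule 10 [N3 AND M -> H5]. ⇒ new: H5.
Fixed point reached. B9 is concluded only by rule 13; rule 13 needs K (never derived).

no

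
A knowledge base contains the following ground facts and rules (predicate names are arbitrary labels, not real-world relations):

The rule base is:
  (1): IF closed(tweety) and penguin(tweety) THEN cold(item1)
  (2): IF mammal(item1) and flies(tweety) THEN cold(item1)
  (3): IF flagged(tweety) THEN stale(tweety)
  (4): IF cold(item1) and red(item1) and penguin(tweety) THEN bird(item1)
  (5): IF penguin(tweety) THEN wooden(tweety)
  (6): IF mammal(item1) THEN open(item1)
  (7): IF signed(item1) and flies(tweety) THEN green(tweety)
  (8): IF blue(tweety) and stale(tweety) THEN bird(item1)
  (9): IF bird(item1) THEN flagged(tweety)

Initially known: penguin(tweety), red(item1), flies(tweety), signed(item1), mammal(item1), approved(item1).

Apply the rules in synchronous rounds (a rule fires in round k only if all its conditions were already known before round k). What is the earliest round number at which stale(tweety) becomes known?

4

Round 1: (2) [IF mammal(item1) and flies(tweety) THEN cold(item1)]; (5) [IF penguin(tweety) THEN wooden(tweety)]; (6) [IF mammal(item1) THEN open(item1)]; (7) [IF signed(item1) and flies(tweety) THEN green(tweety)]. New: cold(item1), wooden(tweety), open(item1), green(tweety).
Round 2: (4) [IF cold(item1) and red(item1) and penguin(tweety) THEN bird(item1)]. New: bird(item1).
Round 3: (9) [IF bird(item1) THEN flagged(tweety)]. New: flagged(tweety).
Round 4: (3) [IF flagged(tweety) THEN stale(tweety)]. New: stale(tweety).
stale(tweety) first appears in round 4.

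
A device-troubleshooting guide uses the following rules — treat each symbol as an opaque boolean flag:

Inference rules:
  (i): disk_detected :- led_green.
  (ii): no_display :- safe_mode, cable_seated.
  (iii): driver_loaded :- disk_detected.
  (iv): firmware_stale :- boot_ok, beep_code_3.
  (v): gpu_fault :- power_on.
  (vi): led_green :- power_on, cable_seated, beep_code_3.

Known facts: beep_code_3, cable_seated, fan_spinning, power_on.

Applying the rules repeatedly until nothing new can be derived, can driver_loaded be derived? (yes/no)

Round 1: (v) [gpu_fault :- power_on.]; (vi) [led_green :- power_on, cable_seated, beep_code_3.]. Adds gpu_fault, led_green.
Round 2: (i) [disk_detected :- led_green.]. Adds disk_detected.
Round 3: (iii) [driver_loaded :- disk_detected.]. Adds driver_loaded.
driver_loaded appears in round 3, so it is derivable.

yes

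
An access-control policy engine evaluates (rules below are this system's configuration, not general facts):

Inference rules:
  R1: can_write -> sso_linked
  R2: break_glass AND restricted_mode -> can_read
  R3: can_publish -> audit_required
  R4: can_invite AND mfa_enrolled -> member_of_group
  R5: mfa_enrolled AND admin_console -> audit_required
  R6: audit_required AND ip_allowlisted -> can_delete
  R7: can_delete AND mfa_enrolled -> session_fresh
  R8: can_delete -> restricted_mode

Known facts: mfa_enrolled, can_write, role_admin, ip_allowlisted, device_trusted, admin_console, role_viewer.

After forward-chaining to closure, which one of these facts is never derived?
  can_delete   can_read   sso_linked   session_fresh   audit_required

Round 1: R1 [can_write -> sso_linked]; R5 [mfa_enrolled AND admin_console -> audit_required]. New: sso_linked, audit_required.
Round 2: R6 [audit_required AND ip_allowlisted -> can_delete]. New: can_delete.
Round 3: R7 [can_delete AND mfa_enrolled -> session_fresh]; R8 [can_delete -> restricted_mode]. New: session_fresh, restricted_mode.
Derived: can_delete (round 2), session_fresh (round 3), audit_required (round 1), sso_linked (round 1). can_read never appears in any round.

can_read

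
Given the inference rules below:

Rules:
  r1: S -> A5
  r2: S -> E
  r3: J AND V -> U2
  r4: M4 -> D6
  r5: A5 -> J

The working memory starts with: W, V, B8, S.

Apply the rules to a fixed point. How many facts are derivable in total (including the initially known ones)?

8

[1] r1 [S -> A5]; r2 [S -> E]. ⇒ new: A5, E.
[2] r5 [A5 -> J]. ⇒ new: J.
[3] r3 [J AND V -> U2]. ⇒ new: U2.
Closure: {A5, B8, E, J, S, U2, V, W} — 8 facts.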